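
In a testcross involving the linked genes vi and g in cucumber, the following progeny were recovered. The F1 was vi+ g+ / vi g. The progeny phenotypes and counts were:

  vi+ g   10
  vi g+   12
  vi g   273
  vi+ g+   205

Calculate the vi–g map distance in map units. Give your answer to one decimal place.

The recombinant classes are vi+ g and vi g+: 10 + 12 = 22.
Recombination frequency = 22/500 = 0.0440 ≈ 4.4%, i.e. 4.4 map units.

4.4 map units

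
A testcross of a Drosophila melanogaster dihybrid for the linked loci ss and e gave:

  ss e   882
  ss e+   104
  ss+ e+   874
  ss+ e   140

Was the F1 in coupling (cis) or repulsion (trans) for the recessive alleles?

cis

The two most frequent classes are ss+ e+ (874) and ss e (882); these are the parental (non-recombinant) types.
So the F1 carried ss+ e+ on one chromosome and ss e on the other — the recessive alleles are on the same chromosome (cis / coupling).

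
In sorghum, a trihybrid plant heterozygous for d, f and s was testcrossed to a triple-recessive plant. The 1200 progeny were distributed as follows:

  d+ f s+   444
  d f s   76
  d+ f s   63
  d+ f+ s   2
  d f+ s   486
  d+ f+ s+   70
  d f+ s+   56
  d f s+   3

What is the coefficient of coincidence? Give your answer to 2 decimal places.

The two most frequent reciprocal classes, d+ f s+ and d f+ s, are the parental types, so the F1 was d+ f s+ / d f+ s.
The two rarest classes, d f s+ and d+ f+ s, are the double crossovers. Comparing them with the parentals, only the d allele has switched, so d is the middle locus and the order is s – d – f.
s–d: (119 + 5)/1200 = 0.1033; d–f: (146 + 5)/1200 = 0.1258.
Expected DCO frequency = 0.1033 × 0.1258 ≈ 0.01300; observed = 5/1200 ≈ 0.00417.
Coefficient of coincidence = 0.00417/0.01300 ≈ 0.32.

0.32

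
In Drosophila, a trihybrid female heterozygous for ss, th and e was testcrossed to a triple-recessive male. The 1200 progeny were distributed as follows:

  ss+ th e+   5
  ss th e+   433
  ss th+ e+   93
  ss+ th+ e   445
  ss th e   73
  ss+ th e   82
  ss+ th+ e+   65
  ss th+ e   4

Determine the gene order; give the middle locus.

ss

The two most frequent reciprocal classes, ss th e+ and ss+ th+ e, are the parental types, so the F1 was ss th e+ / ss+ th+ e.
The two rarest classes, ss+ th e+ and ss th+ e, are the double crossovers. Comparing them with the parentals, only the ss allele has switched, so ss is the middle locus and the order is e – ss – th.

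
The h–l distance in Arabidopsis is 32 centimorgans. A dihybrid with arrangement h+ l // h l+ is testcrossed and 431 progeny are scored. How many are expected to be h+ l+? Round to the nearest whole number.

69

A map distance of 32 centimorgans corresponds to a recombination frequency of 0.320.
The F1 is h+ l / h l+, so h+ l+ is a recombinant gamete class with expected frequency r/2 = 0.320/2 = 0.1600.
Expected number = 0.1600 × 431 = 68.96 ≈ 69.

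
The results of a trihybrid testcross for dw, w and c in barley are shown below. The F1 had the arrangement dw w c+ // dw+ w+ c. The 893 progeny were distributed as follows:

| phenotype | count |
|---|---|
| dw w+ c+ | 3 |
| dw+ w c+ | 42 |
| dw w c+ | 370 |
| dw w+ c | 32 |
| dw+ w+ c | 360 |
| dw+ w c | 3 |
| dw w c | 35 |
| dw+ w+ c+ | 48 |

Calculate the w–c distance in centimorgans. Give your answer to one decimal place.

10.0 centimorgans

The two rarest classes, dw w+ c+ and dw+ w c, are the double crossovers. Comparing them with the parentals, only the w allele has switched, so w is the middle locus and the order is dw – w – c.
Crossovers in the w–c interval produce the single-crossover classes dw w c and dw+ w+ c+ (35 + 48 = 83) plus the double crossovers (6).
RF(w–c) = (83 + 6) / 893 = 89/893 = 0.0997 → 10.0 centimorgans.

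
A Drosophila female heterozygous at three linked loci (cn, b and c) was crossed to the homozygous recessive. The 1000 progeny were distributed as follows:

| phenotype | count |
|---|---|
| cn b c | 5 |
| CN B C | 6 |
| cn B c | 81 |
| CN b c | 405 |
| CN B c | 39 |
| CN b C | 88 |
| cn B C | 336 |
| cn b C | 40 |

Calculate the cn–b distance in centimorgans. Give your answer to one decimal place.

The two most frequent reciprocal classes, CN b c and cn B C, are the parental types, so the F1 was CN b c / cn B C.
The two rarest classes, cn b c and CN B C, are the double crossovers. Comparing them with the parentals, only the cn allele has switched, so cn is the middle locus and the order is c – cn – b.
Crossovers in the cn–b interval produce the single-crossover classes CN B c and cn b C (39 + 40 = 79) plus the double crossovers (11).
RF(cn–b) = (79 + 11) / 1000 = 90/1000 = 0.0900 → 9.0 centimorgans.

9.0 centimorgans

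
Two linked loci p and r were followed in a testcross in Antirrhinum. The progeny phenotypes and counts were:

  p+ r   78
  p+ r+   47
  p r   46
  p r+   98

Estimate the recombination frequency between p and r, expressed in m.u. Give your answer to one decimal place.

The two most frequent classes, p+ r (78) and p r+ (98), are the parental types, so the F1 was p+ r / p r+.
The recombinant classes are p+ r+ and p r: 47 + 46 = 93.
Recombination frequency = 93/269 = 0.3457 ≈ 34.6%, i.e. 34.6 m.u.

34.6 m.u.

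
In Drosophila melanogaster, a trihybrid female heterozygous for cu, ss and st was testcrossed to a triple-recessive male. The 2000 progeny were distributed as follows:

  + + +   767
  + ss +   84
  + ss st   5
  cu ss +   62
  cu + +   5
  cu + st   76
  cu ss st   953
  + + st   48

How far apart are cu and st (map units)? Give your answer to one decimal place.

6.0 map units

The two most frequent reciprocal classes, cu ss st and + + +, are the parental types, so the F1 was cu ss st / + + +.
The two rarest classes, + ss st and cu + +, are the double crossovers. Comparing them with the parentals, only the cu allele has switched, so cu is the middle locus and the order is st – cu – ss.
Crossovers in the st–cu interval produce the single-crossover classes cu ss + and + + st (62 + 48 = 110) plus the double crossovers (10).
RF(st–cu) = (110 + 10) / 2000 = 120/2000 = 0.0600 → 6.0 map units.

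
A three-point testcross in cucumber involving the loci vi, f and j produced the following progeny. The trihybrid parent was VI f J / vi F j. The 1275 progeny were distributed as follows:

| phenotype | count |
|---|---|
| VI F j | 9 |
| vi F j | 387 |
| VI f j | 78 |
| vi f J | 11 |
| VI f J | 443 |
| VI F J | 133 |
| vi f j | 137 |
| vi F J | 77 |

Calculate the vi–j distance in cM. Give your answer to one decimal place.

The two rarest classes, vi f J and VI F j, are the double crossovers. Comparing them with the parentals, only the vi allele has switched, so vi is the middle locus and the order is j – vi – f.
Crossovers in the j–vi interval produce the single-crossover classes VI f j and vi F J (78 + 77 = 155) plus the double crossovers (20).
RF(j–vi) = (155 + 20) / 1275 = 175/1275 = 0.1373 → 13.7 cM.

13.7 cM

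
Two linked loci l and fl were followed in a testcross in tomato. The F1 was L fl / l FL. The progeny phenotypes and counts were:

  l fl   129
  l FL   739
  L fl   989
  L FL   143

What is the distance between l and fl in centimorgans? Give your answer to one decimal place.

13.6 centimorgans

The recombinant classes are L FL and l fl: 143 + 129 = 272.
Recombination frequency = 272/2000 = 0.1360 ≈ 13.6%, i.e. 13.6 centimorgans.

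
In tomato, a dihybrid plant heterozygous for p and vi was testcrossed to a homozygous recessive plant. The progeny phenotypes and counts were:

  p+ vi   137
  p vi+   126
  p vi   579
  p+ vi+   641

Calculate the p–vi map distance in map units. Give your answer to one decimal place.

17.7 map units

The two most frequent classes, p+ vi+ (641) and p vi (579), are the parental types, so the F1 was p+ vi+ / p vi.
The recombinant classes are p+ vi and p vi+: 137 + 126 = 263.
Recombination frequency = 263/1483 = 0.1773 ≈ 17.7%, i.e. 17.7 map units.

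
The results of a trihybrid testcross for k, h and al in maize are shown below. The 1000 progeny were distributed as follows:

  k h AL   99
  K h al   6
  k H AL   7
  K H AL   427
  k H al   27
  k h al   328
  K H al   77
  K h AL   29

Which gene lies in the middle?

k

The two most frequent reciprocal classes, K H AL and k h al, are the parental types, so the F1 was K H AL / k h al.
The two rarest classes, k H AL and K h al, are the double crossovers. Comparing them with the parentals, only the k allele has switched, so k is the middle locus and the order is h – k – al.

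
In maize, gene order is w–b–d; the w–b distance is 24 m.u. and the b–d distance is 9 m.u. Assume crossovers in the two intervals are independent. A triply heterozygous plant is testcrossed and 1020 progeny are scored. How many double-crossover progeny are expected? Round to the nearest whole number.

Map distances give recombination frequencies of 0.240 and 0.090 for the two intervals.
With no interference, expected double-crossover frequency = 0.240 × 0.090 = 0.02160.
Expected number = 0.02160 × 1020 = 22.03 ≈ 22.

22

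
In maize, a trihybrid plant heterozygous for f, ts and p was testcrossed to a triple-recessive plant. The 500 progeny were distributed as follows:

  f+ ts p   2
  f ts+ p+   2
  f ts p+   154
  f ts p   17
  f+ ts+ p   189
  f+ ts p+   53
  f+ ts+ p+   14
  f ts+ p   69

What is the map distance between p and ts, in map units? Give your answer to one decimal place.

7.0 map units

The two most frequent reciprocal classes, f ts p+ and f+ ts+ p, are the parental types, so the F1 was f ts p+ / f+ ts+ p.
The two rarest classes, f ts+ p+ and f+ ts p, are the double crossovers. Comparing them with the parentals, only the ts allele has switched, so ts is the middle locus and the order is f – ts – p.
Crossovers in the ts–p interval produce the single-crossover classes f ts p and f+ ts+ p+ (17 + 14 = 31) plus the double crossovers (4).
RF(ts–p) = (31 + 4) / 500 = 35/500 = 0.0700 → 7.0 map units.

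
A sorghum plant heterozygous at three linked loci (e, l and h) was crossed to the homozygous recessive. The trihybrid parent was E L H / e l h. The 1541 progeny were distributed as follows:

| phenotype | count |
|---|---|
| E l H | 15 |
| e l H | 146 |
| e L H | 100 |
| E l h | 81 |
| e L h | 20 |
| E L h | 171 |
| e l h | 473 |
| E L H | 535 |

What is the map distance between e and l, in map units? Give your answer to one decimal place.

14.0 map units

The two rarest classes, E l H and e L h, are the double crossovers. Comparing them with the parentals, only the l allele has switched, so l is the middle locus and the order is e – l – h.
Crossovers in the e–l interval produce the single-crossover classes e L H and E l h (100 + 81 = 181) plus the double crossovers (35).
RF(e–l) = (181 + 35) / 1541 = 216/1541 = 0.1402 → 14.0 map units.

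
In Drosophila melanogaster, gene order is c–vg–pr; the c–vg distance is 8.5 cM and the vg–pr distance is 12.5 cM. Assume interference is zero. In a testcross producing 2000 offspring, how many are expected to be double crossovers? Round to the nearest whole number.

Map distances give recombination frequencies of 0.085 and 0.125 for the two intervals.
With no interference, expected double-crossover frequency = 0.085 × 0.125 = 0.01063.
Expected number = 0.01063 × 2000 = 21.25 ≈ 21.

21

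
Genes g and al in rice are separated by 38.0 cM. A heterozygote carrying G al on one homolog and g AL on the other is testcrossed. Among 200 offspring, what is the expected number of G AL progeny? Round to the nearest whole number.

38

A map distance of 38.0 cM corresponds to a recombination frequency of 0.380.
The F1 is G al / g AL, so G AL is a recombinant gamete class with expected frequency r/2 = 0.380/2 = 0.1900.
Expected number = 0.1900 × 200 = 38.00 ≈ 38.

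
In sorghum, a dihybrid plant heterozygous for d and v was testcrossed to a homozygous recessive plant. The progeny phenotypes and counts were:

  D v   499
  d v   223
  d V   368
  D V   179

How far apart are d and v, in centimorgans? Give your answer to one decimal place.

The two most frequent classes, D v (499) and d V (368), are the parental types, so the F1 was D v / d V.
The recombinant classes are D V and d v: 179 + 223 = 402.
Recombination frequency = 402/1269 = 0.3168 ≈ 31.7%, i.e. 31.7 centimorgans.

31.7 centimorgans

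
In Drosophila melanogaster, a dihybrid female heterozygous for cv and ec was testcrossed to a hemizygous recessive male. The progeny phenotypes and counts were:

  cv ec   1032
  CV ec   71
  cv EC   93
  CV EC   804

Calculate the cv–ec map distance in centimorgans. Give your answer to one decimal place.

The two most frequent classes, CV EC (804) and cv ec (1032), are the parental types, so the F1 was CV EC / cv ec.
The recombinant classes are CV ec and cv EC: 71 + 93 = 164.
Recombination frequency = 164/2000 = 0.0820 ≈ 8.2%, i.e. 8.2 centimorgans.

8.2 centimorgans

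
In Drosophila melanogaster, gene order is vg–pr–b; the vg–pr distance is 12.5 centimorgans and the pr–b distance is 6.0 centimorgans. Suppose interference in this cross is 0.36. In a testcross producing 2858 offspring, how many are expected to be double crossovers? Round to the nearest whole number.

14

Map distances give recombination frequencies of 0.125 and 0.060 for the two intervals.
With interference 0.36 (so coincidence = 0.64), expected double-crossover frequency = 0.125 × 0.060 × 0.64 = 0.00480.
Expected number = 0.00480 × 2858 = 13.72 ≈ 14.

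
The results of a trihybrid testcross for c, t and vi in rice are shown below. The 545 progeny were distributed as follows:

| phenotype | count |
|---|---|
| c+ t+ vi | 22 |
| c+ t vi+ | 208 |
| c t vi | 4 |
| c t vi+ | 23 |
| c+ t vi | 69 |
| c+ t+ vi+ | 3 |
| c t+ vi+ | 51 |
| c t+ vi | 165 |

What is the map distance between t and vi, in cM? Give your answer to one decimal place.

The two most frequent reciprocal classes, c+ t vi+ and c t+ vi, are the parental types, so the F1 was c+ t vi+ / c t+ vi.
The two rarest classes, c+ t+ vi+ and c t vi, are the double crossovers. Comparing them with the parentals, only the t allele has switched, so t is the middle locus and the order is c – t – vi.
Crossovers in the t–vi interval produce the single-crossover classes c+ t vi and c t+ vi+ (69 + 51 = 120) plus the double crossovers (7).
RF(t–vi) = (120 + 7) / 545 = 127/545 = 0.2330 → 23.3 cM.

23.3 cM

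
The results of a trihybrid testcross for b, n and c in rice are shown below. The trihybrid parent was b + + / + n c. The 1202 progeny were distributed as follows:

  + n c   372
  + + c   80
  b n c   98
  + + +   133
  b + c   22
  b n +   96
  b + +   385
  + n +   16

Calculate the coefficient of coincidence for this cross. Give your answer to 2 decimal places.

The two rarest classes, b + c and + n +, are the double crossovers. Comparing them with the parentals, only the c allele has switched, so c is the middle locus and the order is b – c – n.
b–c: (231 + 38)/1202 = 0.2238; c–n: (176 + 38)/1202 = 0.1780.
Expected DCO frequency = 0.2238 × 0.1780 ≈ 0.03984; observed = 38/1202 ≈ 0.03161.
Coefficient of coincidence = 0.03161/0.03984 ≈ 0.79.

0.79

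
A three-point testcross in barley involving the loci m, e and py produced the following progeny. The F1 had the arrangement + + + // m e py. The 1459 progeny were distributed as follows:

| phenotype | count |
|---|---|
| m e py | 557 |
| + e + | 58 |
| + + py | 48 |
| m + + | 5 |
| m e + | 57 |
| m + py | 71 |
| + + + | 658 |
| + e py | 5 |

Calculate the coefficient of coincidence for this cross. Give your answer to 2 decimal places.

0.91

The two rarest classes, m + + and + e py, are the double crossovers. Comparing them with the parentals, only the m allele has switched, so m is the middle locus and the order is py – m – e.
py–m: (105 + 10)/1459 = 0.0788; m–e: (129 + 10)/1459 = 0.0953.
Expected DCO frequency = 0.0788 × 0.0953 ≈ 0.00751; observed = 10/1459 ≈ 0.00685.
Coefficient of coincidence = 0.00685/0.00751 ≈ 0.91.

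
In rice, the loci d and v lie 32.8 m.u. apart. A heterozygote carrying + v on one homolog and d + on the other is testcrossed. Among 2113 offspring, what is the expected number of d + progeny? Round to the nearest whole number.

710

A map distance of 32.8 m.u. corresponds to a recombination frequency of 0.328.
The F1 is + v / d +, so d + is a parental gamete class with expected frequency (1 − r)/2 = 0.672/2 = 0.3360.
Expected number = 0.3360 × 2113 = 709.97 ≈ 710.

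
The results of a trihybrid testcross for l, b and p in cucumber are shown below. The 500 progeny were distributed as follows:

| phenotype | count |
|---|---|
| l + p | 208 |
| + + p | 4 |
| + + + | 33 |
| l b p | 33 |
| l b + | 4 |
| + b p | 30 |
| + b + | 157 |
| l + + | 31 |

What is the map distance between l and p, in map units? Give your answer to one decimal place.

The two most frequent reciprocal classes, + b + and l + p, are the parental types, so the F1 was + b + / l + p.
The two rarest classes, l b + and + + p, are the double crossovers. Comparing them with the parentals, only the l allele has switched, so l is the middle locus and the order is p – l – b.
Crossovers in the p–l interval produce the single-crossover classes + b p and l + + (30 + 31 = 61) plus the double crossovers (8).
RF(p–l) = (61 + 8) / 500 = 69/500 = 0.1380 → 13.8 map units.

13.8 map units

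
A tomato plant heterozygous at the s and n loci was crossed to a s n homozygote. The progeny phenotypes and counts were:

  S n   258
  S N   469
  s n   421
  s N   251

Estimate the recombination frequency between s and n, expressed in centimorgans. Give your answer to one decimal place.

36.4 centimorgans

The two most frequent classes, S N (469) and s n (421), are the parental types, so the F1 was S N / s n.
The recombinant classes are S n and s N: 258 + 251 = 509.
Recombination frequency = 509/1399 = 0.3638 ≈ 36.4%, i.e. 36.4 centimorgans.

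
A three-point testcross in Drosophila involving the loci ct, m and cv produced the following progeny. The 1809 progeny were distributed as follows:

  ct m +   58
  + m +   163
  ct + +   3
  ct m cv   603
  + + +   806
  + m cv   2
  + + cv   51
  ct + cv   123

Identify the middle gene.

The two most frequent reciprocal classes, ct m cv and + + +, are the parental types, so the F1 was ct m cv / + + +.
The two rarest classes, + m cv and ct + +, are the double crossovers. Comparing them with the parentals, only the ct allele has switched, so ct is the middle locus and the order is cv – ct – m.

ct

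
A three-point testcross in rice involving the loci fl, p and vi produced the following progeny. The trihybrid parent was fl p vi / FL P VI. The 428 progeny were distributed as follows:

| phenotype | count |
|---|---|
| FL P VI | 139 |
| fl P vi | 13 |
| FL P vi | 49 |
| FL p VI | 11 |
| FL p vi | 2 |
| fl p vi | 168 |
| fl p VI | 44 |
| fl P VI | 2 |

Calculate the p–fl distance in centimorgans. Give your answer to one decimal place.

The two rarest classes, FL p vi and fl P VI, are the double crossovers. Comparing them with the parentals, only the fl allele has switched, so fl is the middle locus and the order is vi – fl – p.
Crossovers in the fl–p interval produce the single-crossover classes fl P vi and FL p VI (13 + 11 = 24) plus the double crossovers (4).
RF(fl–p) = (24 + 4) / 428 = 28/428 = 0.0654 → 6.5 centimorgans.

6.5 centimorgans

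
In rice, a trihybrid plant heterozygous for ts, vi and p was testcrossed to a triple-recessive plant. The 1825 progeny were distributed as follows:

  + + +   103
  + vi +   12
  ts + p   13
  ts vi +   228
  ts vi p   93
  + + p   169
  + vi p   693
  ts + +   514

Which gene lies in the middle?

The two most frequent reciprocal classes, + vi p and ts + +, are the parental types, so the F1 was + vi p / ts + +.
The two rarest classes, + vi + and ts + p, are the double crossovers. Comparing them with the parentals, only the p allele has switched, so p is the middle locus and the order is vi – p – ts.

p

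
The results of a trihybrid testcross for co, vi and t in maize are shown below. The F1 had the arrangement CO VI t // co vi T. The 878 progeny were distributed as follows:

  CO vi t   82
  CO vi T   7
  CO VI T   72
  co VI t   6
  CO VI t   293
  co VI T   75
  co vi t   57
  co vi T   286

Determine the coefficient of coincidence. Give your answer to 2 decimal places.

The two rarest classes, co VI t and CO vi T, are the double crossovers. Comparing them with the parentals, only the co allele has switched, so co is the middle locus and the order is t – co – vi.
t–co: (129 + 13)/878 = 0.1617; co–vi: (157 + 13)/878 = 0.1936.
Expected DCO frequency = 0.1617 × 0.1936 ≈ 0.03131; observed = 13/878 ≈ 0.01481.
Coefficient of coincidence = 0.01481/0.03131 ≈ 0.47.

0.47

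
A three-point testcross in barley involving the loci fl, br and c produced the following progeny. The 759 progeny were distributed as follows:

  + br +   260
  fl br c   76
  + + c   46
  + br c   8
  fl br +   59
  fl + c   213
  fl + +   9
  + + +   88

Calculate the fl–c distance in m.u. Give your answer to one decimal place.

The two most frequent reciprocal classes, fl + c and + br +, are the parental types, so the F1 was fl + c / + br +.
The two rarest classes, fl + + and + br c, are the double crossovers. Comparing them with the parentals, only the c allele has switched, so c is the middle locus and the order is fl – c – br.
Crossovers in the fl–c interval produce the single-crossover classes + + c and fl br + (46 + 59 = 105) plus the double crossovers (17).
RF(fl–c) = (105 + 17) / 759 = 122/759 = 0.1607 → 16.1 m.u.

16.1 m.u.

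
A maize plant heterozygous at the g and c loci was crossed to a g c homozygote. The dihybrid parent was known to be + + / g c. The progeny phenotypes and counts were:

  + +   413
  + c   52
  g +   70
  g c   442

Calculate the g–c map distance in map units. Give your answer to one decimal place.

The recombinant classes are + c and g +: 52 + 70 = 122.
Recombination frequency = 122/977 = 0.1249 ≈ 12.5%, i.e. 12.5 map units.

12.5 map units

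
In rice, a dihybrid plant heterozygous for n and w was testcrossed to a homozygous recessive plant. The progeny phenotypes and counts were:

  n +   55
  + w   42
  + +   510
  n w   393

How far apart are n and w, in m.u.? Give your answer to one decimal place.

The two most frequent classes, + + (510) and n w (393), are the parental types, so the F1 was + + / n w.
The recombinant classes are + w and n +: 42 + 55 = 97.
Recombination frequency = 97/1000 = 0.0970 ≈ 9.7%, i.e. 9.7 m.u.

9.7 m.u.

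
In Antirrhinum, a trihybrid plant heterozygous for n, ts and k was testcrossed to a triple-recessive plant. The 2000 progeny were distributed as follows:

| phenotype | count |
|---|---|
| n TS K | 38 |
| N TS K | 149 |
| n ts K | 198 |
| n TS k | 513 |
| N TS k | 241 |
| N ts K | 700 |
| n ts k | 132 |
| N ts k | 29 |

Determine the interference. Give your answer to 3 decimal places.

The two most frequent reciprocal classes, n TS k and N ts K, are the parental types, so the F1 was n TS k / N ts K.
The two rarest classes, n TS K and N ts k, are the double crossovers. Comparing them with the parentals, only the k allele has switched, so k is the middle locus and the order is ts – k – n.
ts–k: (281 + 67)/2000 = 0.1740; k–n: (439 + 67)/2000 = 0.2530.
Expected DCO frequency = 0.1740 × 0.2530 ≈ 0.04402; observed = 67/2000 ≈ 0.03350.
Coefficient of coincidence = 0.03350/0.04402 ≈ 0.761; interference = 1 − 0.761 = 0.239.

0.239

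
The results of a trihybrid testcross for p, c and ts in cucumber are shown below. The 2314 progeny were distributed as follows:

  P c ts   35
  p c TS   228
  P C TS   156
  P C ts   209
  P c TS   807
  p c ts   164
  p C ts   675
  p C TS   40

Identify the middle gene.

The two most frequent reciprocal classes, p C ts and P c TS, are the parental types, so the F1 was p C ts / P c TS.
The two rarest classes, p C TS and P c ts, are the double crossovers. Comparing them with the parentals, only the ts allele has switched, so ts is the middle locus and the order is p – ts – c.

ts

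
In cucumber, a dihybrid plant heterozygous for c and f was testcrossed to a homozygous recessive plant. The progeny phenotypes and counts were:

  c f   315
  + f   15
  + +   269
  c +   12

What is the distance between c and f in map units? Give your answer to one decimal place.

4.4 map units

The two most frequent classes, + + (269) and c f (315), are the parental types, so the F1 was + + / c f.
The recombinant classes are + f and c +: 15 + 12 = 27.
Recombination frequency = 27/611 = 0.0442 ≈ 4.4%, i.e. 4.4 map units.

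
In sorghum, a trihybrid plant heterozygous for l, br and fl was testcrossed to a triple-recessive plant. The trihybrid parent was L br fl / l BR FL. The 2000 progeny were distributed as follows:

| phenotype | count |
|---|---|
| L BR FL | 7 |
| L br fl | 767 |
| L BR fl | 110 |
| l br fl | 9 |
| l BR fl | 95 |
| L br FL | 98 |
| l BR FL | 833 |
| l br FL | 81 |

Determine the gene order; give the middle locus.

l

The two rarest classes, l br fl and L BR FL, are the double crossovers. Comparing them with the parentals, only the l allele has switched, so l is the middle locus and the order is br – l – fl.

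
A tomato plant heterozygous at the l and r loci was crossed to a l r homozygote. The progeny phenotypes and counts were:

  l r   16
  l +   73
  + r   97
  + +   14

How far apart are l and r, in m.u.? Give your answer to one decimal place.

15.0 m.u.

The two most frequent classes, + r (97) and l + (73), are the parental types, so the F1 was + r / l +.
The recombinant classes are + + and l r: 14 + 16 = 30.
Recombination frequency = 30/200 = 0.1500 ≈ 15.0%, i.e. 15.0 m.u.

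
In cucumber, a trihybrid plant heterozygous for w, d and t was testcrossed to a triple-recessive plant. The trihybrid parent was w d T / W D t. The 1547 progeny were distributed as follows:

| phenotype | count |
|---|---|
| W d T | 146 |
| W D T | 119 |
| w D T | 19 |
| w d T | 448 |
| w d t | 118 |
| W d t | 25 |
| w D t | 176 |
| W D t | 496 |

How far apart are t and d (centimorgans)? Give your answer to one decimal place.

18.2 centimorgans

The two rarest classes, w D T and W d t, are the double crossovers. Comparing them with the parentals, only the d allele has switched, so d is the middle locus and the order is t – d – w.
Crossovers in the t–d interval produce the single-crossover classes w d t and W D T (118 + 119 = 237) plus the double crossovers (44).
RF(t–d) = (237 + 44) / 1547 = 281/1547 = 0.1816 → 18.2 centimorgans.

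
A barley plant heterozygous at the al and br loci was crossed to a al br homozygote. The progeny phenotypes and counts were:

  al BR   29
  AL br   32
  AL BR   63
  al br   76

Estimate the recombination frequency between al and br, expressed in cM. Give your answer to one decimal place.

The two most frequent classes, AL BR (63) and al br (76), are the parental types, so the F1 was AL BR / al br.
The recombinant classes are AL br and al BR: 32 + 29 = 61.
Recombination frequency = 61/200 = 0.3050 ≈ 30.5%, i.e. 30.5 cM.

30.5 cM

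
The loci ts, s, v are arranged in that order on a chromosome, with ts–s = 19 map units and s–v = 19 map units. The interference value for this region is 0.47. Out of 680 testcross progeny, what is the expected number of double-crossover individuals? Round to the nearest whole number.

Map distances give recombination frequencies of 0.190 and 0.190 for the two intervals.
With interference 0.47 (so coincidence = 0.53), expected double-crossover frequency = 0.190 × 0.190 × 0.53 = 0.01913.
Expected number = 0.01913 × 680 = 13.01 ≈ 13.

13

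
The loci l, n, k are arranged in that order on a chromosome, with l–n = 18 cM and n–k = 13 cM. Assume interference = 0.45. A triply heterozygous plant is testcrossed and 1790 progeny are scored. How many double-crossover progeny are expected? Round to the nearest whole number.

Map distances give recombination frequencies of 0.180 and 0.130 for the two intervals.
With interference 0.45 (so coincidence = 0.55), expected double-crossover frequency = 0.180 × 0.130 × 0.55 = 0.01287.
Expected number = 0.01287 × 1790 = 23.04 ≈ 23.

23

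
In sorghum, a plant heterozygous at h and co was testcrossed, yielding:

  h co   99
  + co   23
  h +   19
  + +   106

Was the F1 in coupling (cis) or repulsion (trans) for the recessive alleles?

The two most frequent classes are + + (106) and h co (99); these are the parental (non-recombinant) types.
So the F1 carried + + on one chromosome and h co on the other — the recessive alleles are on the same chromosome (cis / coupling).

cis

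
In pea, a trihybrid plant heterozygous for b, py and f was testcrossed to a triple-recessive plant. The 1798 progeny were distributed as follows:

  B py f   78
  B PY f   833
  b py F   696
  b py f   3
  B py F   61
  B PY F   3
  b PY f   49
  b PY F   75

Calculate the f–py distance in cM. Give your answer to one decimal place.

The two most frequent reciprocal classes, B PY f and b py F, are the parental types, so the F1 was B PY f / b py F.
The two rarest classes, B PY F and b py f, are the double crossovers. Comparing them with the parentals, only the f allele has switched, so f is the middle locus and the order is b – f – py.
Crossovers in the f–py interval produce the single-crossover classes B py f and b PY F (78 + 75 = 153) plus the double crossovers (6).
RF(f–py) = (153 + 6) / 1798 = 159/1798 = 0.0884 → 8.8 cM.

8.8 cM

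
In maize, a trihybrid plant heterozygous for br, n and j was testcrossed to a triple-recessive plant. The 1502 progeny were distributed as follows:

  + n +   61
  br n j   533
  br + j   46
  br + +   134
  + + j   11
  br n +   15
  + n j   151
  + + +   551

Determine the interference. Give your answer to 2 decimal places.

0.06

The two most frequent reciprocal classes, br n j and + + +, are the parental types, so the F1 was br n j / + + +.
The two rarest classes, br n + and + + j, are the double crossovers. Comparing them with the parentals, only the j allele has switched, so j is the middle locus and the order is br – j – n.
br–j: (285 + 26)/1502 = 0.2071; j–n: (107 + 26)/1502 = 0.0885.
Expected DCO frequency = 0.2071 × 0.0885 ≈ 0.01833; observed = 26/1502 ≈ 0.01731.
Coefficient of coincidence = 0.01731/0.01833 ≈ 0.94; interference = 1 − 0.94 = 0.06.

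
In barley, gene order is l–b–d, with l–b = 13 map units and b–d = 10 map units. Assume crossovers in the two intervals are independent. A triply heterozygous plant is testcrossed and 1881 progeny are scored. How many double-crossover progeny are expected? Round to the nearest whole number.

Map distances give recombination frequencies of 0.130 and 0.100 for the two intervals.
With no interference, expected double-crossover frequency = 0.130 × 0.100 = 0.01300.
Expected number = 0.01300 × 1881 = 24.45 ≈ 24.

24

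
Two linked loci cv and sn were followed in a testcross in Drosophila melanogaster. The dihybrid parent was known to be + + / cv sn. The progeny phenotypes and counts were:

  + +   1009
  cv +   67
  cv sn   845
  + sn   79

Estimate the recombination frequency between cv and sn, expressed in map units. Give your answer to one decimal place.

The recombinant classes are + sn and cv +: 79 + 67 = 146.
Recombination frequency = 146/2000 = 0.0730 ≈ 7.3%, i.e. 7.3 map units.

7.3 map units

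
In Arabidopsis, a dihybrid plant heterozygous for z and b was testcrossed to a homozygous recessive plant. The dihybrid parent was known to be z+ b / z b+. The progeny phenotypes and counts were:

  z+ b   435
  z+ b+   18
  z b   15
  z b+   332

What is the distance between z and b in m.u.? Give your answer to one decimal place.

4.1 m.u.

The recombinant classes are z+ b+ and z b: 18 + 15 = 33.
Recombination frequency = 33/800 = 0.0413 ≈ 4.1%, i.e. 4.1 m.u.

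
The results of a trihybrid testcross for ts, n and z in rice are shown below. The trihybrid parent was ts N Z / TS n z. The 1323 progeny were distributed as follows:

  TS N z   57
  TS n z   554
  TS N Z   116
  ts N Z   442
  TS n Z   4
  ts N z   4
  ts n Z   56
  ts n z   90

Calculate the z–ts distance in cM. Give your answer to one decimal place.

16.2 cM

The two rarest classes, ts N z and TS n Z, are the double crossovers. Comparing them with the parentals, only the z allele has switched, so z is the middle locus and the order is ts – z – n.
Crossovers in the ts–z interval produce the single-crossover classes TS N Z and ts n z (116 + 90 = 206) plus the double crossovers (8).
RF(ts–z) = (206 + 8) / 1323 = 214/1323 = 0.1618 → 16.2 cM.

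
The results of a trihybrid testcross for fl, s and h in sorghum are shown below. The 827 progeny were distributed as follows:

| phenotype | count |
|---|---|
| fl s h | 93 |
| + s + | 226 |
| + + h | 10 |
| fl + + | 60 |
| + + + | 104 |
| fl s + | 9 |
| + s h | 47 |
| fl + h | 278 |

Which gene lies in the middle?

The two most frequent reciprocal classes, + s + and fl + h, are the parental types, so the F1 was + s + / fl + h.
The two rarest classes, fl s + and + + h, are the double crossovers. Comparing them with the parentals, only the fl allele has switched, so fl is the middle locus and the order is s – fl – h.

fl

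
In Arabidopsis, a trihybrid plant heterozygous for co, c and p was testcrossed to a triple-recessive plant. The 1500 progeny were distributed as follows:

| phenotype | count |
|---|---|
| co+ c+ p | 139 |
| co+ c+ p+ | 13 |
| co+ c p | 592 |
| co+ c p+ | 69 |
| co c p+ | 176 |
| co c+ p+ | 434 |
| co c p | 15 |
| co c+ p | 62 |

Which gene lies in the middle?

The two most frequent reciprocal classes, co c+ p+ and co+ c p, are the parental types, so the F1 was co c+ p+ / co+ c p.
The two rarest classes, co+ c+ p+ and co c p, are the double crossovers. Comparing them with the parentals, only the co allele has switched, so co is the middle locus and the order is p – co – c.

co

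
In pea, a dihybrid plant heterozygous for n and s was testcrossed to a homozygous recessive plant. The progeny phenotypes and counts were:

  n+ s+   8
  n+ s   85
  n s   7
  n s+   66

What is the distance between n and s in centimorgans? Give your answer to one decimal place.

9.0 centimorgans

The two most frequent classes, n+ s (85) and n s+ (66), are the parental types, so the F1 was n+ s / n s+.
The recombinant classes are n+ s+ and n s: 8 + 7 = 15.
Recombination frequency = 15/166 = 0.0904 ≈ 9.0%, i.e. 9.0 centimorgans.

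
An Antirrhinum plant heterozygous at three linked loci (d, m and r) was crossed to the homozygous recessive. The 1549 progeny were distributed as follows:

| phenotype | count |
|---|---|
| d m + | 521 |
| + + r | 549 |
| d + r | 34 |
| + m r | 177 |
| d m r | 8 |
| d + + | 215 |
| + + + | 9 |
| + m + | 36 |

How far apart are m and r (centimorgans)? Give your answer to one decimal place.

26.4 centimorgans

The two most frequent reciprocal classes, + + r and d m +, are the parental types, so the F1 was + + r / d m +.
The two rarest classes, + + + and d m r, are the double crossovers. Comparing them with the parentals, only the r allele has switched, so r is the middle locus and the order is m – r – d.
Crossovers in the m–r interval produce the single-crossover classes + m r and d + + (177 + 215 = 392) plus the double crossovers (17).
RF(m–r) = (392 + 17) / 1549 = 409/1549 = 0.2640 → 26.4 centimorgans.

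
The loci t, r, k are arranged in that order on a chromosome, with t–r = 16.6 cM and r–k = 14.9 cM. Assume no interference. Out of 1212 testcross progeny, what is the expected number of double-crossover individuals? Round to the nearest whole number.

30

Map distances give recombination frequencies of 0.166 and 0.149 for the two intervals.
With no interference, expected double-crossover frequency = 0.166 × 0.149 = 0.02473.
Expected number = 0.02473 × 1212 = 29.98 ≈ 30.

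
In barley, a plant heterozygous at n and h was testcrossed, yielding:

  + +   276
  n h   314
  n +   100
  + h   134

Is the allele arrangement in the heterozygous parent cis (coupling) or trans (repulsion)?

cis

The two most frequent classes are + + (276) and n h (314); these are the parental (non-recombinant) types.
So the F1 carried + + on one chromosome and n h on the other — the recessive alleles are on the same chromosome (cis / coupling).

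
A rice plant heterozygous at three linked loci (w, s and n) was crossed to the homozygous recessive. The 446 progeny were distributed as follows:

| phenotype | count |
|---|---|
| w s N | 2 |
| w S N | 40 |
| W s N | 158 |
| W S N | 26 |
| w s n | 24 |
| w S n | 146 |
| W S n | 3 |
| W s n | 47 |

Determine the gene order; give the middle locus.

The two most frequent reciprocal classes, W s N and w S n, are the parental types, so the F1 was W s N / w S n.
The two rarest classes, w s N and W S n, are the double crossovers. Comparing them with the parentals, only the w allele has switched, so w is the middle locus and the order is n – w – s.

w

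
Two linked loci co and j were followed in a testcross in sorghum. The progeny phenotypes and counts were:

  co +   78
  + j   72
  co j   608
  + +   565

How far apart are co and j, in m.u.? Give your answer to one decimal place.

11.3 m.u.

The two most frequent classes, + + (565) and co j (608), are the parental types, so the F1 was + + / co j.
The recombinant classes are + j and co +: 72 + 78 = 150.
Recombination frequency = 150/1323 = 0.1134 ≈ 11.3%, i.e. 11.3 m.u.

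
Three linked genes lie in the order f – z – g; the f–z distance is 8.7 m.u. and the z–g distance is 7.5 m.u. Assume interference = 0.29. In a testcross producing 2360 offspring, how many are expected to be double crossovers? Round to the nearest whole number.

11

Map distances give recombination frequencies of 0.087 and 0.075 for the two intervals.
With interference 0.29 (so coincidence = 0.71), expected double-crossover frequency = 0.087 × 0.075 × 0.71 = 0.00463.
Expected number = 0.00463 × 2360 = 10.93 ≈ 11.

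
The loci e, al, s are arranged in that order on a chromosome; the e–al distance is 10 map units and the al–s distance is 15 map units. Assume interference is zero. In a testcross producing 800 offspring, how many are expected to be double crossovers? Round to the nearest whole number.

Map distances give recombination frequencies of 0.100 and 0.150 for the two intervals.
With no interference, expected double-crossover frequency = 0.100 × 0.150 = 0.01500.
Expected number = 0.01500 × 800 = 12.00 ≈ 12.

12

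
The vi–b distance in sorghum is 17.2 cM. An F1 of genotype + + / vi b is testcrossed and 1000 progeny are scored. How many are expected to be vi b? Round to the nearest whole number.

414

A map distance of 17.2 cM corresponds to a recombination frequency of 0.172.
The F1 is + + / vi b, so vi b is a parental gamete class with expected frequency (1 − r)/2 = 0.828/2 = 0.4140.
Expected number = 0.4140 × 1000 = 414.00 ≈ 414.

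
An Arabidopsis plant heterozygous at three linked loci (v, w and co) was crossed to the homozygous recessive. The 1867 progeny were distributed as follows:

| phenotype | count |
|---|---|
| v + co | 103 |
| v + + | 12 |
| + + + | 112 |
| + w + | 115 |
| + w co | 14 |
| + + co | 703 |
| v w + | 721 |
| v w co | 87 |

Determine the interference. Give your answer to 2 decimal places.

The two most frequent reciprocal classes, + + co and v w +, are the parental types, so the F1 was + + co / v w +.
The two rarest classes, + w co and v + +, are the double crossovers. Comparing them with the parentals, only the w allele has switched, so w is the middle locus and the order is v – w – co.
v–w: (218 + 26)/1867 = 0.1307; w–co: (199 + 26)/1867 = 0.1205.
Expected DCO frequency = 0.1307 × 0.1205 ≈ 0.01575; observed = 26/1867 ≈ 0.01393.
Coefficient of coincidence = 0.01393/0.01575 ≈ 0.88; interference = 1 − 0.88 = 0.12.

0.12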